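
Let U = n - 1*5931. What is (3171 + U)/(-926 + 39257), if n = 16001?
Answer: 13241/38331 ≈ 0.34544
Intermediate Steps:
U = 10070 (U = 16001 - 1*5931 = 16001 - 5931 = 10070)
(3171 + U)/(-926 + 39257) = (3171 + 10070)/(-926 + 39257) = 13241/38331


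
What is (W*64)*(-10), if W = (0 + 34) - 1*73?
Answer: 24960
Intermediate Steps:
W = -39 (W = 34 - 73 = -39)
(W*64)*(-10) = -39*64*(-10) = -2496*(-10) = 24960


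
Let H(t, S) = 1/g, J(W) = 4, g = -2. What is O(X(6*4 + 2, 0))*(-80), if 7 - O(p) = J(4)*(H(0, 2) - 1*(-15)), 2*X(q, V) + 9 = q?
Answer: 4080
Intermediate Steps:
H(t, S) = -½ (H(t, S) = 1/(-2) = -½)
X(q, V) = -9/2 + q/2
O(p) = -51 (O(p) = 7 - 4*(-½ - 1*(-15)) = 7 - 4*(-½ + 15) = 7 - 4*29/2 = 7 - 1*58 = 7 - 58 = -51)
O(X(6*4 + 2, 0))*(-80) = -51*(-80) = 4080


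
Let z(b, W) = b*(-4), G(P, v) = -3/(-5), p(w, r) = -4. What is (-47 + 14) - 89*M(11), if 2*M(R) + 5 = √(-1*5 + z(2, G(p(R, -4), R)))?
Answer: 379/2 - 89*I*√13/2 ≈ 189.5 - 160.45*I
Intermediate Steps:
G(P, v) = ⅗ (G(P, v) = -3*(-⅕) = ⅗)
z(b, W) = -4*b
M(R) = -5/2 + I*√13/2 (M(R) = -5/2 + √(-1*5 - 4*2)/2 = -5/2 + √(-5 - 8)/2 = -5/2 + √(-13)/2 = -5/2 + (I*√13)/2 = -5/2 + I*√13/2)
(-47 + 14) - 89*M(11) = (-47 + 14) - 89*(-5/2 + I*√13/2) = -33 + (445/2 - 89*I*√13/2) = 379/2 - 89*I*√13/2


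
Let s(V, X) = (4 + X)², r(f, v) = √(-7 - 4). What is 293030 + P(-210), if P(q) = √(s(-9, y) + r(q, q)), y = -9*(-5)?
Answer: 293030 + √(2401 + I*√11) ≈ 2.9308e+5 + 0.033843*I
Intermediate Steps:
r(f, v) = I*√11 (r(f, v) = √(-11) = I*√11)
y = 45
P(q) = √(2401 + I*√11) (P(q) = √((4 + 45)² + I*√11) = √(49² + I*√11) = √(2401 + I*√11))
293030 + P(-210) = 293030 + √(2401 + I*√11)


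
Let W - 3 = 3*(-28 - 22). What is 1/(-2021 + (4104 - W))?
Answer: 1/2230 ≈ 0.00044843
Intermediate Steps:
W = -147 (W = 3 + 3*(-28 - 22) = 3 + 3*(-50) = 3 - 150 = -147)
1/(-2021 + (4104 - W)) = 1/(-2021 + (4104 - 1*(-147))) = 1/(-2021 + (4104 + 147)) = 1/(-2021 + 4251) = 1/2230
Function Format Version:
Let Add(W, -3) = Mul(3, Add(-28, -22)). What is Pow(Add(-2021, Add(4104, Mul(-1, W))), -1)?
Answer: Rational(1, 2230) ≈ 0.00044843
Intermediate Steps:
W = -147 (W = Add(3, Mul(3, Add(-28, -22))) = Add(3, Mul(3, -50)) = Add(3, -150) = -147)
Pow(Add(-2021, Add(4104, Mul(-1, W))), -1) = Pow(Add(-2021, Add(4104, Mul(-1, -147))), -1) = Pow(Add(-2021, Add(4104, 147)), -1) = Pow(Add(-2021, 4251), -1) = Pow(2230, -1) = Rational(1, 2230)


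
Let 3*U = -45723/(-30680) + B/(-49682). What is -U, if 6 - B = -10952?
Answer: -967709323/2286365640 ≈ -0.42325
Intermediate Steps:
B = 10958 (B = 6 - 1*(-10952) = 6 + 10952 = 10958)
U = 967709323/2286365640 (U = (-45723/(-30680) + 10958/(-49682))/3 = (-45723*(-1/30680) + 10958*(-1/49682))/3 = (45723/30680 - 5479/24841)/3 = (⅓)*(967709323/762121880) = 967709323/2286365640 ≈ 0.42325)
-U = -1*967709323/2286365640 = -967709323/2286365640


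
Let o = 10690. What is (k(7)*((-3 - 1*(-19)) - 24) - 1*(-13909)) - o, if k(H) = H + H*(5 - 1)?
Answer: 2939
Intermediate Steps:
k(H) = 5*H (k(H) = H + H*4 = H + 4*H = 5*H)
(k(7)*((-3 - 1*(-19)) - 24) - 1*(-13909)) - o = ((5*7)*((-3 - 1*(-19)) - 24) - 1*(-13909)) - 1*10690 = (35*((-3 + 19) - 24) + 13909) - 10690 = (35*(16 - 24) + 13909) - 10690 = (35*(-8) + 13909) - 10690 = (-280 + 13909) - 10690 = 13629 - 10690 = 2939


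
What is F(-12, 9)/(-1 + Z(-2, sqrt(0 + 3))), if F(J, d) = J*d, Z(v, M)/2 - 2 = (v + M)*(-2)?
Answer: -1188/73 - 432*sqrt(3)/73 ≈ -26.524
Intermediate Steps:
Z(v, M) = 4 - 4*M - 4*v (Z(v, M) = 4 + 2*((v + M)*(-2)) = 4 + 2*((M + v)*(-2)) = 4 + 2*(-2*M - 2*v) = 4 + (-4*M - 4*v) = 4 - 4*M - 4*v)
F(-12, 9)/(-1 + Z(-2, sqrt(0 + 3))) = (-12*9)/(-1 + (4 - 4*sqrt(0 + 3) - 4*(-2))) = -108/(-1 + (4 - 4*sqrt(3) + 8)) = -108/(-1 + (12 - 4*sqrt(3))) = -108/(11 - 4*sqrt(3))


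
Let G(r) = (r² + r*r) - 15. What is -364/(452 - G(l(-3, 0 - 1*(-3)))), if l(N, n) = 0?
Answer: -364/467 ≈ -0.77944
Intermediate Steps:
G(r) = -15 + 2*r² (G(r) = (r² + r²) - 15 = 2*r² - 15 = -15 + 2*r²)
-364/(452 - G(l(-3, 0 - 1*(-3)))) = -364/(452 - (-15 + 2*0²)) = -364/(452 - (-15 + 2*0)) = -364/(452 - (-15 + 0)) = -364/(452 - 1*(-15)) = -364/(452 + 15) = -364/467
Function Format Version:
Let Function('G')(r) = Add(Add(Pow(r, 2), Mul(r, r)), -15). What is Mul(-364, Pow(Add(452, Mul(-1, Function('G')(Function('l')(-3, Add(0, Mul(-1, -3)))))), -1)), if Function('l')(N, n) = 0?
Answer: Rational(-364, 467) ≈ -0.77944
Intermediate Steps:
Function('G')(r) = Add(-15, Mul(2, Pow(r, 2))) (Function('G')(r) = Add(Add(Pow(r, 2), Pow(r, 2)), -15) = Add(Mul(2, Pow(r, 2)), -15) = Add(-15, Mul(2, Pow(r, 2))))
Mul(-364, Pow(Add(452, Mul(-1, Function('G')(Function('l')(-3, Add(0, Mul(-1, -3)))))), -1)) = Mul(-364, Pow(Add(452, Mul(-1, Add(-15, Mul(2, Pow(0, 2))))), -1)) = Mul(-364, Pow(Add(452, Mul(-1, Add(-15, Mul(2, 0)))), -1)) = Mul(-364, Pow(Add(452, Mul(-1, Add(-15, 0))), -1)) = Mul(-364, Pow(Add(452, Mul(-1, -15)), -1)) = Mul(-364, Pow(Add(452, 15), -1)) = Mul(-364, Pow(467, -1)) = Mul(-364, Rational(1, 467)) = Rational(-364, 467)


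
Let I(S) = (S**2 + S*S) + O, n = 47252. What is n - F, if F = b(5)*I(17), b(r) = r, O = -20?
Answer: 44462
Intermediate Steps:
I(S) = -20 + 2*S**2 (I(S) = (S**2 + S*S) - 20 = (S**2 + S**2) - 20 = 2*S**2 - 20 = -20 + 2*S**2)
F = 2790 (F = 5*(-20 + 2*17**2) = 5*(-20 + 2*289) = 5*(-20 + 578) = 5*558 = 2790)
n - F = 47252 - 1*2790 = 47252 - 2790 = 44462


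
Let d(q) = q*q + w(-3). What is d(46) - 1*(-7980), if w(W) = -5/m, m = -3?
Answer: 30293/3 ≈ 10098.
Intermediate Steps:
w(W) = 5/3 (w(W) = -5/(-3) = -5*(-⅓) = 5/3)
d(q) = 5/3 + q² (d(q) = q*q + 5/3 = q² + 5/3 = 5/3 + q²)
d(46) - 1*(-7980) = (5/3 + 46²) - 1*(-7980) = (5/3 + 2116) + 7980 = 6353/3 + 7980 = 30293/3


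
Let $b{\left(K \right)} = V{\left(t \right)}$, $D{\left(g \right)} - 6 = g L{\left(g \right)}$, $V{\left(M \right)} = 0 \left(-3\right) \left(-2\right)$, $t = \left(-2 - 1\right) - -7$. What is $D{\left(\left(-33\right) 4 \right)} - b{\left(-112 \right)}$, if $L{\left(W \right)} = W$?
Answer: $17430$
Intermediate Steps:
$t = 4$ ($t = -3 + 7 = 4$)
$V{\left(M \right)} = 0$ ($V{\left(M \right)} = 0 \left(-2\right) = 0$)
$D{\left(g \right)} = 6 + g^{2}$ ($D{\left(g \right)} = 6 + g g = 6 + g^{2}$)
$b{\left(K \right)} = 0$
$D{\left(\left(-33\right) 4 \right)} - b{\left(-112 \right)} = \left(6 + \left(\left(-33\right) 4\right)^{2}\right) - 0 = \left(6 + \left(-132\right)^{2}\right) + 0 = \left(6 + 17424\right) + 0 = 17430 + 0 = 17430$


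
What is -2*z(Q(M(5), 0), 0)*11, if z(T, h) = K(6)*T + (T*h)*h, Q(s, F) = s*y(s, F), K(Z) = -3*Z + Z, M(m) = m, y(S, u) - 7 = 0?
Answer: 9240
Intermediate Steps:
y(S, u) = 7 (y(S, u) = 7 + 0 = 7)
K(Z) = -2*Z
Q(s, F) = 7*s (Q(s, F) = s*7 = 7*s)
z(T, h) = -12*T + T*h**2 (z(T, h) = (-2*6)*T + (T*h)*h = -12*T + T*h**2)
-2*z(Q(M(5), 0), 0)*11 = -2*7*5*(-12 + 0**2)*11 = -70*(-12 + 0)*11 = -70*(-12)*11 = -2*(-420)*11 = 840*11 = 9240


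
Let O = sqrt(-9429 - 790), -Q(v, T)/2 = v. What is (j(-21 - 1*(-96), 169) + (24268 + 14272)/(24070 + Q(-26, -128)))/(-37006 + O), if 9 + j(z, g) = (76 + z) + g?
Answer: -139521538446/16516987769555 - 3770241*I*sqrt(10219)/16516987769555 ≈ -0.0084472 - 2.3075e-5*I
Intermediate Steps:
Q(v, T) = -2*v
j(z, g) = 67 + g + z (j(z, g) = -9 + ((76 + z) + g) = -9 + (76 + g + z) = 67 + g + z)
O = I*sqrt(10219) (O = sqrt(-10219) = I*sqrt(10219) ≈ 101.09*I)
(j(-21 - 1*(-96), 169) + (24268 + 14272)/(24070 + Q(-26, -128)))/(-37006 + O) = ((67 + 169 + (-21 - 1*(-96))) + (24268 + 14272)/(24070 - 2*(-26)))/(-37006 + I*sqrt(10219)) = ((67 + 169 + (-21 + 96)) + 38540/(24070 + 52))/(-37006 + I*sqrt(10219)) = ((67 + 169 + 75) + 38540/24122)/(-37006 + I*sqrt(10219)) = (311 + 38540*(1/24122))/(-37006 + I*sqrt(10219)) = (311 + 19270/12061)/(-37006 + I*sqrt(10219)) = 3770241/(12061*(-37006 + I*sqrt(10219)))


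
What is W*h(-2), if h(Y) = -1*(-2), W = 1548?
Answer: 3096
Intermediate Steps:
h(Y) = 2
W*h(-2) = 1548*2 = 3096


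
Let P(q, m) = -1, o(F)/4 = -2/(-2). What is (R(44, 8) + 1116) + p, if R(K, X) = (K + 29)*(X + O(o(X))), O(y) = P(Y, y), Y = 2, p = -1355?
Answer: 272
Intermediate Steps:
o(F) = 4 (o(F) = 4*(-2/(-2)) = 4*(-2*(-½)) = 4*1 = 4)
O(y) = -1
R(K, X) = (-1 + X)*(29 + K) (R(K, X) = (K + 29)*(X - 1) = (29 + K)*(-1 + X) = (-1 + X)*(29 + K))
(R(44, 8) + 1116) + p = ((-29 - 1*44 + 29*8 + 44*8) + 1116) - 1355 = ((-29 - 44 + 232 + 352) + 1116) - 1355 = (511 + 1116) - 1355 = 1627 - 1355 = 272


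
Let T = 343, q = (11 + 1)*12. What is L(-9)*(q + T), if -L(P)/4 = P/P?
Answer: -1948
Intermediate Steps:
q = 144 (q = 12*12 = 144)
L(P) = -4 (L(P) = -4*P/P = -4*1 = -4)
L(-9)*(q + T) = -4*(144 + 343) = -4*487 = -1948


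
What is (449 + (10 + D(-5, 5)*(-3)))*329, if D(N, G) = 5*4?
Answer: 131271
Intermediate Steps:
D(N, G) = 20
(449 + (10 + D(-5, 5)*(-3)))*329 = (449 + (10 + 20*(-3)))*329 = (449 + (10 - 60))*329 = (449 - 50)*329 = 399*329 = 131271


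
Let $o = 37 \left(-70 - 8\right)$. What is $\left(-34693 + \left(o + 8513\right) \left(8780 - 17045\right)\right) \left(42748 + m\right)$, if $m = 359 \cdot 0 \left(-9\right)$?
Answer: $-1989570918304$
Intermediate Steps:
$o = -2886$ ($o = 37 \left(-78\right) = -2886$)
$m = 0$ ($m = 359 \cdot 0 = 0$)
$\left(-34693 + \left(o + 8513\right) \left(8780 - 17045\right)\right) \left(42748 + m\right) = \left(-34693 + \left(-2886 + 8513\right) \left(8780 - 17045\right)\right) \left(42748 + 0\right) = \left(-34693 + 5627 \left(-8265\right)\right) 42748 = \left(-34693 - 46507155\right) 42748 = \left(-46541848\right) 42748 = -1989570918304$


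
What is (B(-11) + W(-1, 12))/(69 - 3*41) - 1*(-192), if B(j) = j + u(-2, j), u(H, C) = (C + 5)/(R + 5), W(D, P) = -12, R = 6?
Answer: 114307/594 ≈ 192.44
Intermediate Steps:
u(H, C) = 5/11 + C/11 (u(H, C) = (C + 5)/(6 + 5) = (5 + C)/11 = (5 + C)*(1/11) = 5/11 + C/11)
B(j) = 5/11 + 12*j/11 (B(j) = j + (5/11 + j/11) = 5/11 + 12*j/11)
(B(-11) + W(-1, 12))/(69 - 3*41) - 1*(-192) = ((5/11 + (12/11)*(-11)) - 12)/(69 - 3*41) - 1*(-192) = ((5/11 - 12) - 12)/(69 - 123) + 192 = (-127/11 - 12)/(-54) + 192 = -259/11*(-1/54) + 192 = 259/594 + 192 = 114307/594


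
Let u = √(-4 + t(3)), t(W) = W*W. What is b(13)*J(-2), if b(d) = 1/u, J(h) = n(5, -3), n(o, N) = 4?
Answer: 4*√5/5 ≈ 1.7889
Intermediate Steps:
t(W) = W²
J(h) = 4
u = √5 (u = √(-4 + 3²) = √(-4 + 9) = √5 ≈ 2.2361)
b(d) = √5/5 (b(d) = 1/(√5) = √5/5)
b(13)*J(-2) = (√5/5)*4 = 4*√5/5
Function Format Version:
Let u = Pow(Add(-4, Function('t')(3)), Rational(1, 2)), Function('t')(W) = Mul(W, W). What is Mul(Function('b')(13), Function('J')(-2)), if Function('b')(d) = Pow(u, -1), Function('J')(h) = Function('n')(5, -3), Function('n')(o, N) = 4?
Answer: Mul(Rational(4, 5), Pow(5, Rational(1, 2))) ≈ 1.7889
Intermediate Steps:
Function('t')(W) = Pow(W, 2)
Function('J')(h) = 4
u = Pow(5, Rational(1, 2)) (u = Pow(Add(-4, Pow(3, 2)), Rational(1, 2)) = Pow(Add(-4, 9), Rational(1, 2)) = Pow(5, Rational(1, 2)) ≈ 2.2361)
Function('b')(d) = Mul(Rational(1, 5), Pow(5, Rational(1, 2))) (Function('b')(d) = Pow(Pow(5, Rational(1, 2)), -1) = Mul(Rational(1, 5), Pow(5, Rational(1, 2))))
Mul(Function('b')(13), Function('J')(-2)) = Mul(Mul(Rational(1, 5), Pow(5, Rational(1, 2))), 4) = Mul(Rational(4, 5), Pow(5, Rational(1, 2)))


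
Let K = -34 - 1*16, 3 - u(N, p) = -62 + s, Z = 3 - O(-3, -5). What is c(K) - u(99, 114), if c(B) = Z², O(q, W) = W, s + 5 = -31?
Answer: -37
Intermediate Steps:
s = -36 (s = -5 - 31 = -36)
Z = 8 (Z = 3 - 1*(-5) = 3 + 5 = 8)
u(N, p) = 101 (u(N, p) = 3 - (-62 - 36) = 3 - 1*(-98) = 3 + 98 = 101)
K = -50 (K = -34 - 16 = -50)
c(B) = 64 (c(B) = 8² = 64)
c(K) - u(99, 114) = 64 - 1*101 = 64 - 101 = -37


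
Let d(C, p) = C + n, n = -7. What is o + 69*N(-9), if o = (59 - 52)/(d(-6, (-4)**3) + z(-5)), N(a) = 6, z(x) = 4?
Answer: 3719/9 ≈ 413.22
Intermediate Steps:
d(C, p) = -7 + C (d(C, p) = C - 7 = -7 + C)
o = -7/9 (o = (59 - 52)/((-7 - 6) + 4) = 7/(-13 + 4) = 7/(-9) = 7*(-1/9) = -7/9 ≈ -0.77778)
o + 69*N(-9) = -7/9 + 69*6 = -7/9 + 414 = 3719/9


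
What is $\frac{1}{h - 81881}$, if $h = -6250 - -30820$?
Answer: $- \frac{1}{57311} \approx -1.7449 \cdot 10^{-5}$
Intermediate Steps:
$h = 24570$ ($h = -6250 + 30820 = 24570$)
$\frac{1}{h - 81881} = \frac{1}{24570 - 81881} = \frac{1}{-57311} = - \frac{1}{57311}$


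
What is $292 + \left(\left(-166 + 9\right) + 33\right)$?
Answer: $168$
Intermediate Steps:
$292 + \left(\left(-166 + 9\right) + 33\right) = 292 + \left(-157 + 33\right) = 292 - 124 = 168$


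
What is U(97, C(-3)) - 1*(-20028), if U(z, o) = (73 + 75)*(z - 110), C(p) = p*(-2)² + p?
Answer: 18104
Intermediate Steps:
C(p) = 5*p (C(p) = p*4 + p = 4*p + p = 5*p)
U(z, o) = -16280 + 148*z (U(z, o) = 148*(-110 + z) = -16280 + 148*z)
U(97, C(-3)) - 1*(-20028) = (-16280 + 148*97) - 1*(-20028) = (-16280 + 14356) + 20028 = -1924 + 20028 = 18104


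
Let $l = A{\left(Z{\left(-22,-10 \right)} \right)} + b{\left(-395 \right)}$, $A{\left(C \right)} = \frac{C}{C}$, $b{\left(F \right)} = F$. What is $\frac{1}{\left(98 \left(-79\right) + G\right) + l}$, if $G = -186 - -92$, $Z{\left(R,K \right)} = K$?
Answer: $- \frac{1}{8230} \approx -0.00012151$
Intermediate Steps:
$G = -94$ ($G = -186 + 92 = -94$)
$A{\left(C \right)} = 1$
$l = -394$ ($l = 1 - 395 = -394$)
$\frac{1}{\left(98 \left(-79\right) + G\right) + l} = \frac{1}{\left(98 \left(-79\right) - 94\right) - 394} = \frac{1}{\left(-7742 - 94\right) - 394} = \frac{1}{-7836 - 394} = \frac{1}{-8230} = - \frac{1}{8230}$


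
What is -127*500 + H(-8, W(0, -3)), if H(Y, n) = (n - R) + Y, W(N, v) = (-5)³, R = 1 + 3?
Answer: -63637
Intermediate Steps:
R = 4
W(N, v) = -125
H(Y, n) = -4 + Y + n (H(Y, n) = (n - 1*4) + Y = (n - 4) + Y = (-4 + n) + Y = -4 + Y + n)
-127*500 + H(-8, W(0, -3)) = -127*500 + (-4 - 8 - 125) = -63500 - 137 = -63637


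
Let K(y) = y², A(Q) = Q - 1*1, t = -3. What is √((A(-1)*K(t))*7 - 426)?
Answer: 2*I*√138 ≈ 23.495*I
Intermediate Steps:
A(Q) = -1 + Q (A(Q) = Q - 1 = -1 + Q)
√((A(-1)*K(t))*7 - 426) = √(((-1 - 1)*(-3)²)*7 - 426) = √(-2*9*7 - 426) = √(-18*7 - 426) = √(-126 - 426) = √(-552) = 2*I*√138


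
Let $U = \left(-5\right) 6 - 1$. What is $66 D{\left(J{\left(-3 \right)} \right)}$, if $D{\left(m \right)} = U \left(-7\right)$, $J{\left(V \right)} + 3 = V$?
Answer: $14322$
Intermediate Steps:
$U = -31$ ($U = -30 - 1 = -31$)
$J{\left(V \right)} = -3 + V$
$D{\left(m \right)} = 217$ ($D{\left(m \right)} = \left(-31\right) \left(-7\right) = 217$)
$66 D{\left(J{\left(-3 \right)} \right)} = 66 \cdot 217 = 14322$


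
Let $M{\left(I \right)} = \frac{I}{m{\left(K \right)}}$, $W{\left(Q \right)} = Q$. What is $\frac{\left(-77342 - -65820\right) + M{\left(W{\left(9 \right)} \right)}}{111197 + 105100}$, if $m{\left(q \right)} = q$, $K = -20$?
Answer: $- \frac{230449}{4325940} \approx -0.053271$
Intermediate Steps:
$M{\left(I \right)} = - \frac{I}{20}$ ($M{\left(I \right)} = \frac{I}{-20} = I \left(- \frac{1}{20}\right) = - \frac{I}{20}$)
$\frac{\left(-77342 - -65820\right) + M{\left(W{\left(9 \right)} \right)}}{111197 + 105100} = \frac{\left(-77342 - -65820\right) - \frac{9}{20}}{111197 + 105100} = \frac{\left(-77342 + 65820\right) - \frac{9}{20}}{216297} = \left(-11522 - \frac{9}{20}\right) \frac{1}{216297} = \left(- \frac{230449}{20}\right) \frac{1}{216297} = - \frac{230449}{4325940}$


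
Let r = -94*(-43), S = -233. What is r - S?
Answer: 4275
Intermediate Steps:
r = 4042
r - S = 4042 - 1*(-233) = 4042 + 233 = 4275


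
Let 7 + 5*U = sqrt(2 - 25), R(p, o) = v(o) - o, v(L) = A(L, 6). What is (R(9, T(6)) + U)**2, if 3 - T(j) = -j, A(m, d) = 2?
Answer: (42 - I*sqrt(23))**2/25 ≈ 69.64 - 16.114*I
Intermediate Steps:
v(L) = 2
T(j) = 3 + j (T(j) = 3 - (-1)*j = 3 + j)
R(p, o) = 2 - o
U = -7/5 + I*sqrt(23)/5 (U = -7/5 + sqrt(2 - 25)/5 = -7/5 + sqrt(-23)/5 = -7/5 + (I*sqrt(23))/5 = -7/5 + I*sqrt(23)/5 ≈ -1.4 + 0.95917*I)
(R(9, T(6)) + U)**2 = ((2 - (3 + 6)) + (-7/5 + I*sqrt(23)/5))**2 = ((2 - 1*9) + (-7/5 + I*sqrt(23)/5))**2 = ((2 - 9) + (-7/5 + I*sqrt(23)/5))**2 = (-7 + (-7/5 + I*sqrt(23)/5))**2 = (-42/5 + I*sqrt(23)/5)**2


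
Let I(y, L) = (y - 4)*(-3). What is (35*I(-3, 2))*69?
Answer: 50715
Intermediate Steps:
I(y, L) = 12 - 3*y (I(y, L) = (-4 + y)*(-3) = 12 - 3*y)
(35*I(-3, 2))*69 = (35*(12 - 3*(-3)))*69 = (35*(12 + 9))*69 = (35*21)*69 = 735*69 = 50715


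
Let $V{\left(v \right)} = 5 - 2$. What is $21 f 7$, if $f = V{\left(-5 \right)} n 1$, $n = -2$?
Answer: $-882$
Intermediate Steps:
$V{\left(v \right)} = 3$
$f = -6$ ($f = 3 \left(-2\right) 1 = \left(-6\right) 1 = -6$)
$21 f 7 = 21 \left(-6\right) 7 = \left(-126\right) 7 = -882$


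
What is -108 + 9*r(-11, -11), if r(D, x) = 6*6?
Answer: 216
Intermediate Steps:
r(D, x) = 36
-108 + 9*r(-11, -11) = -108 + 9*36 = -108 + 324 = 216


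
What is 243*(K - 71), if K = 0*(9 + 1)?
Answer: -17253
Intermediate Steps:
K = 0 (K = 0*10 = 0)
243*(K - 71) = 243*(0 - 71) = 243*(-71) = -17253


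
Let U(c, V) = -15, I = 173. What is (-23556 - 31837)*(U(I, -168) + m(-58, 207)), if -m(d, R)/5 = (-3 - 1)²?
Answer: 5262335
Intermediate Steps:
m(d, R) = -80 (m(d, R) = -5*(-3 - 1)² = -5*(-4)² = -5*16 = -80)
(-23556 - 31837)*(U(I, -168) + m(-58, 207)) = (-23556 - 31837)*(-15 - 80) = -55393*(-95) = 5262335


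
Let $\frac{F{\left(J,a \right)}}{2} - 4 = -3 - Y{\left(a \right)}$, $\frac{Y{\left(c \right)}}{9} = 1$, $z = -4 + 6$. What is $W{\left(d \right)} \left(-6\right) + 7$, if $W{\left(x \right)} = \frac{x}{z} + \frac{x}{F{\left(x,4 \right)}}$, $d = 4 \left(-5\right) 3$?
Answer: $\frac{329}{2} \approx 164.5$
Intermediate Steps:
$z = 2$
$d = -60$ ($d = \left(-20\right) 3 = -60$)
$Y{\left(c \right)} = 9$ ($Y{\left(c \right)} = 9 \cdot 1 = 9$)
$F{\left(J,a \right)} = -16$ ($F{\left(J,a \right)} = 8 + 2 \left(-3 - 9\right) = 8 + 2 \left(-12\right) = 8 - 24 = -16$)
$W{\left(x \right)} = \frac{7 x}{16}$ ($W{\left(x \right)} = \frac{x}{2} + \frac{x}{-16} = x \frac{1}{2} + x \left(- \frac{1}{16}\right) = \frac{x}{2} - \frac{x}{16} = \frac{7 x}{16}$)
$W{\left(d \right)} \left(-6\right) + 7 = \frac{7}{16} \left(-60\right) \left(-6\right) + 7 = \left(- \frac{105}{4}\right) \left(-6\right) + 7 = \frac{315}{2} + 7 = \frac{329}{2}$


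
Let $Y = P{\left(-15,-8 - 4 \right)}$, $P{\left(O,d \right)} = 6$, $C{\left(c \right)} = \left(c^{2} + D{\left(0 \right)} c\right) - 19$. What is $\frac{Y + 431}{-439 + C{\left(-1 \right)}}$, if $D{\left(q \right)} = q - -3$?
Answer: $- \frac{19}{20} \approx -0.95$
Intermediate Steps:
$D{\left(q \right)} = 3 + q$ ($D{\left(q \right)} = q + 3 = 3 + q$)
$C{\left(c \right)} = -19 + c^{2} + 3 c$ ($C{\left(c \right)} = \left(c^{2} + \left(3 + 0\right) c\right) - 19 = \left(c^{2} + 3 c\right) - 19 = -19 + c^{2} + 3 c$)
$Y = 6$
$\frac{Y + 431}{-439 + C{\left(-1 \right)}} = \frac{6 + 431}{-439 + \left(-19 + \left(-1\right)^{2} + 3 \left(-1\right)\right)} = \frac{437}{-439 - 21} = \frac{437}{-460} = 437 \left(- \frac{1}{460}\right) = - \frac{19}{20}$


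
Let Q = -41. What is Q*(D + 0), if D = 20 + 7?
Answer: -1107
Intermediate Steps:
D = 27
Q*(D + 0) = -41*(27 + 0) = -41*27 = -1107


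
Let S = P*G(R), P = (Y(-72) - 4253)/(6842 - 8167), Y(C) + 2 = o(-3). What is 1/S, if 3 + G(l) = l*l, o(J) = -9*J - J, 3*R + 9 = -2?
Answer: 477/15886 ≈ 0.030026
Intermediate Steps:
R = -11/3 (R = -3 + (1/3)*(-2) = -3 - 2/3 = -11/3 ≈ -3.6667)
o(J) = -10*J
Y(C) = 28 (Y(C) = -2 - 10*(-3) = -2 + 30 = 28)
G(l) = -3 + l**2 (G(l) = -3 + l*l = -3 + l**2)
P = 169/53 (P = (28 - 4253)/(6842 - 8167) = -4225/(-1325) = -4225*(-1/1325) = 169/53 ≈ 3.1887)
S = 15886/477 (S = 169*(-3 + (-11/3)**2)/53 = 169*(-3 + 121/9)/53 = (169/53)*(94/9) = 15886/477 ≈ 33.304)
1/S = 1/(15886/477) = 477/15886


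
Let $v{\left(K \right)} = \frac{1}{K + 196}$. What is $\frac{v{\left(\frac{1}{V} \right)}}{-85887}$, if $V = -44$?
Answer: $- \frac{44}{740603601} \approx -5.9411 \cdot 10^{-8}$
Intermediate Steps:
$v{\left(K \right)} = \frac{1}{196 + K}$
$\frac{v{\left(\frac{1}{V} \right)}}{-85887} = \frac{1}{\left(196 + \frac{1}{-44}\right) \left(-85887\right)} = \frac{1}{196 - \frac{1}{44}} \left(- \frac{1}{85887}\right) = \frac{1}{\frac{8623}{44}} \left(- \frac{1}{85887}\right) = \frac{44}{8623} \left(- \frac{1}{85887}\right) = - \frac{44}{740603601}$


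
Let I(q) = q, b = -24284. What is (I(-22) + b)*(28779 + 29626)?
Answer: -1419591930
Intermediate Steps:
(I(-22) + b)*(28779 + 29626) = (-22 - 24284)*(28779 + 29626) = -24306*58405 = -1419591930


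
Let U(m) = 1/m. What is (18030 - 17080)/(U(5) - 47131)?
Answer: -2375/117827 ≈ -0.020157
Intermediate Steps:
(18030 - 17080)/(U(5) - 47131) = (18030 - 17080)/(1/5 - 47131) = 950/(⅕ - 47131) = 950/(-235654/5) = 950*(-5/235654) = -2375/117827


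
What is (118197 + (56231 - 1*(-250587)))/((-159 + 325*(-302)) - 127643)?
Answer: -425015/225952 ≈ -1.8810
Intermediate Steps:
(118197 + (56231 - 1*(-250587)))/((-159 + 325*(-302)) - 127643) = (118197 + (56231 + 250587))/((-159 - 98150) - 127643) = (118197 + 306818)/(-98309 - 127643) = 425015/(-225952) = 425015*(-1/225952) = -425015/225952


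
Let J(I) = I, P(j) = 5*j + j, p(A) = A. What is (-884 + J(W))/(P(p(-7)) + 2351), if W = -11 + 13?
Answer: -882/2309 ≈ -0.38198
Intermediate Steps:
W = 2
P(j) = 6*j
(-884 + J(W))/(P(p(-7)) + 2351) = (-884 + 2)/(6*(-7) + 2351) = -882/(-42 + 2351) = -882/2309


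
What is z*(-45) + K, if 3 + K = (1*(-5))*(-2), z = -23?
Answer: 1042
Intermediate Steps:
K = 7 (K = -3 + (1*(-5))*(-2) = -3 - 5*(-2) = -3 + 10 = 7)
z*(-45) + K = -23*(-45) + 7 = 1035 + 7 = 1042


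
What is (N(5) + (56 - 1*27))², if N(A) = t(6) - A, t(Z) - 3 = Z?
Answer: 1089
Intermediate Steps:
t(Z) = 3 + Z
N(A) = 9 - A (N(A) = (3 + 6) - A = 9 - A)
(N(5) + (56 - 1*27))² = ((9 - 1*5) + (56 - 1*27))² = ((9 - 5) + (56 - 27))² = (4 + 29)² = 33² = 1089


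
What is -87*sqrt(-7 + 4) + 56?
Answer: 56 - 87*I*sqrt(3) ≈ 56.0 - 150.69*I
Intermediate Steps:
-87*sqrt(-7 + 4) + 56 = -87*I*sqrt(3) + 56 = 56 - 87*I*sqrt(3)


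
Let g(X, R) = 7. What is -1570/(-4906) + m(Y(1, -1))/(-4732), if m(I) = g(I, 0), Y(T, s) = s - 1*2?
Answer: 528207/1658228 ≈ 0.31854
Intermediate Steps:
Y(T, s) = -2 + s (Y(T, s) = s - 2 = -2 + s)
m(I) = 7
-1570/(-4906) + m(Y(1, -1))/(-4732) = -1570/(-4906) + 7/(-4732) = -1570*(-1/4906) + 7*(-1/4732) = 785/2453 - 1/676 = 528207/1658228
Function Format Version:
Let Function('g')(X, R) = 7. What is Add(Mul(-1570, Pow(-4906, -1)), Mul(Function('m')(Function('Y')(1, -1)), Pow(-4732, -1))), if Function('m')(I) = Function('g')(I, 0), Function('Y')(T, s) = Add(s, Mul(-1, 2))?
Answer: Rational(528207, 1658228) ≈ 0.31854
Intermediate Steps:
Function('Y')(T, s) = Add(-2, s) (Function('Y')(T, s) = Add(s, -2) = Add(-2, s))
Function('m')(I) = 7
Add(Mul(-1570, Pow(-4906, -1)), Mul(Function('m')(Function('Y')(1, -1)), Pow(-4732, -1))) = Add(Mul(-1570, Pow(-4906, -1)), Mul(7, Pow(-4732, -1))) = Add(Mul(-1570, Rational(-1, 4906)), Mul(7, Rational(-1, 4732))) = Add(Rational(785, 2453), Rational(-1, 676)) = Rational(528207, 1658228)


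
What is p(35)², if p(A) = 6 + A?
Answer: 1681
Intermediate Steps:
p(35)² = (6 + 35)² = 41² = 1681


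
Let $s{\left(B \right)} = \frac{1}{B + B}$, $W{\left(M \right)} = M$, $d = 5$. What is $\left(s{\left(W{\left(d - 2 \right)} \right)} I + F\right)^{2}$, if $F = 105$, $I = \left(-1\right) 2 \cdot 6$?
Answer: $10609$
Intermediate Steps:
$I = -12$ ($I = \left(-2\right) 6 = -12$)
$s{\left(B \right)} = \frac{1}{2 B}$
$\left(s{\left(W{\left(d - 2 \right)} \right)} I + F\right)^{2} = \left(\frac{1}{2 \left(5 - 2\right)} \left(-12\right) + 105\right)^{2} = \left(\frac{1}{2 \cdot 3} \left(-12\right) + 105\right)^{2} = \left(\frac{1}{2} \cdot \frac{1}{3} \left(-12\right) + 105\right)^{2} = \left(\frac{1}{6} \left(-12\right) + 105\right)^{2} = \left(-2 + 105\right)^{2} = 103^{2} = 10609$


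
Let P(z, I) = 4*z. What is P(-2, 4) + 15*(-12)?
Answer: -188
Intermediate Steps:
P(-2, 4) + 15*(-12) = 4*(-2) + 15*(-12) = -8 - 180 = -188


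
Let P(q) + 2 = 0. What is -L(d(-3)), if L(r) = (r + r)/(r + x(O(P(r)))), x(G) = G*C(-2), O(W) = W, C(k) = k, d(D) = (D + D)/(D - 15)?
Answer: -2/13 ≈ -0.15385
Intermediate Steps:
P(q) = -2 (P(q) = -2 + 0 = -2)
d(D) = 2*D/(-15 + D) (d(D) = (2*D)/(-15 + D) = 2*D/(-15 + D))
x(G) = -2*G (x(G) = G*(-2) = -2*G)
L(r) = 2*r/(4 + r) (L(r) = (r + r)/(r - 2*(-2)) = (2*r)/(r + 4) = (2*r)/(4 + r) = 2*r/(4 + r))
-L(d(-3)) = -2*2*(-3)/(-15 - 3)/(4 + 2*(-3)/(-15 - 3)) = -2*2*(-3)/(-18)/(4 + 2*(-3)/(-18)) = -2*2*(-3)*(-1/18)/(4 + 2*(-3)*(-1/18)) = -2/(3*(4 + 1/3)) = -2/(3*13/3) = -2*3/(3*13) = -1*2/13 = -2/13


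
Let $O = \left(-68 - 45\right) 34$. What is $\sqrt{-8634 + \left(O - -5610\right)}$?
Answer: $i \sqrt{6866} \approx 82.861 i$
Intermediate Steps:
$O = -3842$ ($O = \left(-113\right) 34 = -3842$)
$\sqrt{-8634 + \left(O - -5610\right)} = \sqrt{-8634 - -1768} = \sqrt{-8634 + \left(-3842 + 5610\right)} = \sqrt{-8634 + 1768} = \sqrt{-6866} = i \sqrt{6866}$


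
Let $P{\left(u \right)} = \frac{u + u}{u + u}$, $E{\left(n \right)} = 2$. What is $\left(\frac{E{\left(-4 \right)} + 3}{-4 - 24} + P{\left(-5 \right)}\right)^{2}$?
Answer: $\frac{529}{784} \approx 0.67474$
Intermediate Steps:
$P{\left(u \right)} = 1$ ($P{\left(u \right)} = \frac{2 u}{2 u} = 2 u \frac{1}{2 u} = 1$)
$\left(\frac{E{\left(-4 \right)} + 3}{-4 - 24} + P{\left(-5 \right)}\right)^{2} = \left(\frac{2 + 3}{-4 - 24} + 1\right)^{2} = \left(\frac{5}{-28} + 1\right)^{2} = \left(5 \left(- \frac{1}{28}\right) + 1\right)^{2} = \left(- \frac{5}{28} + 1\right)^{2} = \left(\frac{23}{28}\right)^{2} = \frac{529}{784}$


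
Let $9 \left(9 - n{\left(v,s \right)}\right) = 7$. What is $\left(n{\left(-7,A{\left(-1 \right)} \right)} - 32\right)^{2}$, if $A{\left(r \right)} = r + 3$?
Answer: $\frac{45796}{81} \approx 565.38$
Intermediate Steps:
$A{\left(r \right)} = 3 + r$
$n{\left(v,s \right)} = \frac{74}{9}$ ($n{\left(v,s \right)} = 9 - \frac{7}{9} = \frac{74}{9}$)
$\left(n{\left(-7,A{\left(-1 \right)} \right)} - 32\right)^{2} = \left(\frac{74}{9} - 32\right)^{2} = \left(- \frac{214}{9}\right)^{2} = \frac{45796}{81}$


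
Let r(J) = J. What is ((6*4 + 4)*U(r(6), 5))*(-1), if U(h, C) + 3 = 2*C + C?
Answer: -336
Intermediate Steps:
U(h, C) = -3 + 3*C (U(h, C) = -3 + (2*C + C) = -3 + 3*C)
((6*4 + 4)*U(r(6), 5))*(-1) = ((6*4 + 4)*(-3 + 3*5))*(-1) = ((24 + 4)*(-3 + 15))*(-1) = (28*12)*(-1) = 336*(-1) = -336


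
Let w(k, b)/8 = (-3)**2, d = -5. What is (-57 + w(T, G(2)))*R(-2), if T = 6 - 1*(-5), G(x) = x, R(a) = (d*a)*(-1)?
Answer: -150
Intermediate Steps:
R(a) = 5*a (R(a) = -5*a*(-1) = 5*a)
T = 11 (T = 6 + 5 = 11)
w(k, b) = 72 (w(k, b) = 8*(-3)**2 = 8*9 = 72)
(-57 + w(T, G(2)))*R(-2) = (-57 + 72)*(5*(-2)) = 15*(-10) = -150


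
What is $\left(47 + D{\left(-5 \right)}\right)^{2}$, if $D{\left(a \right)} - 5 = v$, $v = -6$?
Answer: $2116$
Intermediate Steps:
$D{\left(a \right)} = -1$ ($D{\left(a \right)} = 5 - 6 = -1$)
$\left(47 + D{\left(-5 \right)}\right)^{2} = \left(47 - 1\right)^{2} = 46^{2} = 2116$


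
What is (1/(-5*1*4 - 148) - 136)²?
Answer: 522076801/28224 ≈ 18498.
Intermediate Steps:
(1/(-5*1*4 - 148) - 136)² = (1/(-5*4 - 148) - 136)² = (1/(-20 - 148) - 136)² = (1/(-168) - 136)² = (-1/168 - 136)² = (-22849/168)² = 522076801/28224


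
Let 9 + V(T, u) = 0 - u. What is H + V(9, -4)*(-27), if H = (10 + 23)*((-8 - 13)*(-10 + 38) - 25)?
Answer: -20094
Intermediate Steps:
H = -20229 (H = 33*(-21*28 - 25) = 33*(-588 - 25) = 33*(-613) = -20229)
V(T, u) = -9 - u (V(T, u) = -9 + (0 - u) = -9 - u)
H + V(9, -4)*(-27) = -20229 + (-9 - 1*(-4))*(-27) = -20229 + (-9 + 4)*(-27) = -20229 - 5*(-27) = -20229 + 135 = -20094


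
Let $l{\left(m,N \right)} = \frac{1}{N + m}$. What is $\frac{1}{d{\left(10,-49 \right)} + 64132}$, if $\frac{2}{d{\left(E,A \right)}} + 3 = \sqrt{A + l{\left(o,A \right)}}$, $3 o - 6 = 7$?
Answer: $\frac{62328187}{3997224843485} + \frac{i \sqrt{880246}}{15988899373940} \approx 1.5593 \cdot 10^{-5} + 5.8679 \cdot 10^{-11} i$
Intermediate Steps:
$o = \frac{13}{3}$ ($o = 2 + \frac{1}{3} \cdot 7 = 2 + \frac{7}{3} = \frac{13}{3} \approx 4.3333$)
$d{\left(E,A \right)} = \frac{2}{-3 + \sqrt{A + \frac{1}{\frac{13}{3} + A}}}$ ($d{\left(E,A \right)} = \frac{2}{-3 + \sqrt{A + \frac{1}{A + \frac{13}{3}}}} = \frac{2}{-3 + \sqrt{A + \frac{1}{\frac{13}{3} + A}}}$)
$\frac{1}{d{\left(10,-49 \right)} + 64132} = \frac{1}{\frac{2}{-3 + \sqrt{\frac{3 - 49 \left(13 + 3 \left(-49\right)\right)}{13 + 3 \left(-49\right)}}} + 64132} = \frac{1}{\frac{2}{-3 + \sqrt{\frac{3 - 49 \left(13 - 147\right)}{13 - 147}}} + 64132} = \frac{1}{\frac{2}{-3 + \sqrt{\frac{3 - -6566}{-134}}} + 64132} = \frac{1}{\frac{2}{-3 + \sqrt{- \frac{3 + 6566}{134}}} + 64132} = \frac{1}{\frac{2}{-3 + \sqrt{\left(- \frac{1}{134}\right) 6569}} + 64132} = \frac{1}{\frac{2}{-3 + \sqrt{- \frac{6569}{134}}} + 64132} = \frac{1}{\frac{2}{-3 + \frac{i \sqrt{880246}}{134}} + 64132} = \frac{1}{64132 + \frac{2}{-3 + \frac{i \sqrt{880246}}{134}}}$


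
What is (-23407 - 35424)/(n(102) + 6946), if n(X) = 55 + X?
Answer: -58831/7103 ≈ -8.2826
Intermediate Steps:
(-23407 - 35424)/(n(102) + 6946) = (-23407 - 35424)/((55 + 102) + 6946) = -58831/(157 + 6946) = -58831/7103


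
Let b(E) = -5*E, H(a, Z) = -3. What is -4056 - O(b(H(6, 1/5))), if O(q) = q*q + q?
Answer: -4296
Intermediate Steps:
O(q) = q + q² (O(q) = q² + q = q + q²)
-4056 - O(b(H(6, 1/5))) = -4056 - (-5*(-3))*(1 - 5*(-3)) = -4056 - 15*(1 + 15) = -4056 - 15*16 = -4056 - 1*240 = -4056 - 240 = -4296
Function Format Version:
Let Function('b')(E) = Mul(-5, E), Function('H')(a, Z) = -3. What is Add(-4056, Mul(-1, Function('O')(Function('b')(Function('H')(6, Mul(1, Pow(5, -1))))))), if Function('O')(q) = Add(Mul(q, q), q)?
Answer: -4296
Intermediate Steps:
Function('O')(q) = Add(q, Pow(q, 2)) (Function('O')(q) = Add(Pow(q, 2), q) = Add(q, Pow(q, 2)))
Add(-4056, Mul(-1, Function('O')(Function('b')(Function('H')(6, Mul(1, Pow(5, -1))))))) = Add(-4056, Mul(-1, Mul(Mul(-5, -3), Add(1, Mul(-5, -3))))) = Add(-4056, Mul(-1, Mul(15, Add(1, 15)))) = Add(-4056, Mul(-1, Mul(15, 16))) = Add(-4056, Mul(-1, 240)) = Add(-4056, -240) = -4296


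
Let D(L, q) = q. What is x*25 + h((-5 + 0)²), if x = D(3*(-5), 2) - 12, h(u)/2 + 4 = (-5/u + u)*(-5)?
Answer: -506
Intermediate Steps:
h(u) = -8 - 10*u + 50/u (h(u) = -8 + 2*((-5/u + u)*(-5)) = -8 + 2*((u - 5/u)*(-5)) = -8 + 2*(-5*u + 25/u) = -8 + (-10*u + 50/u) = -8 - 10*u + 50/u)
x = -10 (x = 2 - 12 = -10)
x*25 + h((-5 + 0)²) = -10*25 + (-8 - 10*(-5 + 0)² + 50/((-5 + 0)²)) = -250 + (-8 - 10*(-5)² + 50/((-5)²)) = -250 + (-8 - 10*25 + 50/25) = -250 + (-8 - 250 + 50*(1/25)) = -250 + (-8 - 250 + 2) = -250 - 256 = -506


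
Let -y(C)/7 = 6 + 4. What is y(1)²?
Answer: 4900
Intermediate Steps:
y(C) = -70 (y(C) = -7*(6 + 4) = -7*10 = -70)
y(1)² = (-70)² = 4900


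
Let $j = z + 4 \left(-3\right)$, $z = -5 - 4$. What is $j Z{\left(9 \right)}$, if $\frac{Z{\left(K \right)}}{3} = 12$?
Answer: $-756$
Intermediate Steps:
$z = -9$ ($z = -5 - 4 = -9$)
$j = -21$ ($j = -9 + 4 \left(-3\right) = -9 - 12 = -21$)
$Z{\left(K \right)} = 36$ ($Z{\left(K \right)} = 3 \cdot 12 = 36$)
$j Z{\left(9 \right)} = \left(-21\right) 36 = -756$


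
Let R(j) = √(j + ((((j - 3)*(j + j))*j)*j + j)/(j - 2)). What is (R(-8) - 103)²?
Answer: 47377/5 - 412*I*√7085/5 ≈ 9475.4 - 6935.8*I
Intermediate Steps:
R(j) = √(j + (j + 2*j³*(-3 + j))/(-2 + j)) (R(j) = √(j + ((((-3 + j)*(2*j))*j)*j + j)/(-2 + j)) = √(j + (((2*j*(-3 + j))*j)*j + j)/(-2 + j)) = √(j + ((2*j²*(-3 + j))*j + j)/(-2 + j)) = √(j + (2*j³*(-3 + j) + j)/(-2 + j)) = √(j + (j + 2*j³*(-3 + j))/(-2 + j)))
(R(-8) - 103)² = (√(-8*(-1 - 8 - 6*(-8)² + 2*(-8)³)/(-2 - 8)) - 103)² = (√(-8*(-1 - 8 - 6*64 + 2*(-512))/(-10)) - 103)² = (√(-8*(-⅒)*(-1 - 8 - 384 - 1024)) - 103)² = (√(-8*(-⅒)*(-1417)) - 103)² = (√(-5668/5) - 103)² = (2*I*√7085/5 - 103)² = (-103 + 2*I*√7085/5)²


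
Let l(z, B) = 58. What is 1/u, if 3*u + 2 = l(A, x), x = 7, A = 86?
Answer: 3/56 ≈ 0.053571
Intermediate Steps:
u = 56/3 (u = -2/3 + (1/3)*58 = -2/3 + 58/3 = 56/3 ≈ 18.667)
1/u = 1/(56/3) = 3/56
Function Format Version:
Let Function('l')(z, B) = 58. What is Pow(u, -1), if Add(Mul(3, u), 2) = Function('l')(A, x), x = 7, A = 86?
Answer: Rational(3, 56) ≈ 0.053571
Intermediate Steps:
u = Rational(56, 3) (u = Add(Rational(-2, 3), Mul(Rational(1, 3), 58)) = Add(Rational(-2, 3), Rational(58, 3)) = Rational(56, 3) ≈ 18.667)
Pow(u, -1) = Pow(Rational(56, 3), -1) = Rational(3, 56)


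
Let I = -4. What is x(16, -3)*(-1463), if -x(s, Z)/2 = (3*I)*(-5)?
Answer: 175560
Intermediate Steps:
x(s, Z) = -120 (x(s, Z) = -2*3*(-4)*(-5) = -(-24)*(-5) = -2*60 = -120)
x(16, -3)*(-1463) = -120*(-1463) = 175560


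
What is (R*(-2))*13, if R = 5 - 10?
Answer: 130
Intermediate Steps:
R = -5
(R*(-2))*13 = -5*(-2)*13 = 10*13 = 130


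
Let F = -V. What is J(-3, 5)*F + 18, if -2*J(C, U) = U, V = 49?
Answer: 281/2 ≈ 140.50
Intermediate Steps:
J(C, U) = -U/2
F = -49 (F = -1*49 = -49)
J(-3, 5)*F + 18 = -½*5*(-49) + 18 = -5/2*(-49) + 18 = 245/2 + 18 = 281/2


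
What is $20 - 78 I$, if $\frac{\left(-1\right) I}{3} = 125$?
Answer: $29270$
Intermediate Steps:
$I = -375$ ($I = \left(-3\right) 125 = -375$)
$20 - 78 I = 20 - -29250 = 20 + 29250 = 29270$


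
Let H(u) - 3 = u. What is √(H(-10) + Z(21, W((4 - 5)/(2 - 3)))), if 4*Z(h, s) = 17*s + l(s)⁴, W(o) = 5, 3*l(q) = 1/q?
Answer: √2885626/450 ≈ 3.7749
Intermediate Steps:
l(q) = 1/(3*q)
H(u) = 3 + u
Z(h, s) = 1/(324*s⁴) + 17*s/4 (Z(h, s) = (17*s + (1/(3*s))⁴)/4 = (17*s + 1/(81*s⁴))/4 = 1/(324*s⁴) + 17*s/4)
√(H(-10) + Z(21, W((4 - 5)/(2 - 3)))) = √((3 - 10) + (1/324)*(1 + 1377*5⁵)/5⁴) = √(-7 + (1/324)*(1/625)*(1 + 1377*3125)) = √(-7 + (1/324)*(1/625)*(1 + 4303125)) = √(-7 + (1/324)*(1/625)*4303126) = √(-7 + 2151563/101250) = √(1442813/101250) = √2885626/450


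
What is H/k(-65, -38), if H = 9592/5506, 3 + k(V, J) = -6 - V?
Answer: 1199/38542 ≈ 0.031109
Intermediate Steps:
k(V, J) = -9 - V (k(V, J) = -3 + (-6 - V) = -9 - V)
H = 4796/2753 (H = 9592*(1/5506) = 4796/2753 ≈ 1.7421)
H/k(-65, -38) = 4796/(2753*(-9 - 1*(-65))) = 4796/(2753*(-9 + 65)) = (4796/2753)/56 = (4796/2753)*(1/56) = 1199/38542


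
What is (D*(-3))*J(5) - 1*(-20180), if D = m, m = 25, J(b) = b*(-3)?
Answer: 21305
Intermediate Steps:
J(b) = -3*b
D = 25
(D*(-3))*J(5) - 1*(-20180) = (25*(-3))*(-3*5) - 1*(-20180) = -75*(-15) + 20180 = 1125 + 20180 = 21305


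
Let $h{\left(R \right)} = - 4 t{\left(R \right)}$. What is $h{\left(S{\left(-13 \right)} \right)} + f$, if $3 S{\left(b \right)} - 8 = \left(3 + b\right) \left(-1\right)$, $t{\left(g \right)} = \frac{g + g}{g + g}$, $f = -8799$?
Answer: $-8803$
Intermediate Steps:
$t{\left(g \right)} = 1$ ($t{\left(g \right)} = \frac{2 g}{2 g} = 2 g \frac{1}{2 g} = 1$)
$S{\left(b \right)} = \frac{5}{3} - \frac{b}{3}$ ($S{\left(b \right)} = \frac{8}{3} + \frac{\left(3 + b\right) \left(-1\right)}{3} = \frac{8}{3} + \frac{-3 - b}{3} = \frac{8}{3} - \left(1 + \frac{b}{3}\right) = \frac{5}{3} - \frac{b}{3}$)
$h{\left(R \right)} = -4$ ($h{\left(R \right)} = \left(-4\right) 1 = -4$)
$h{\left(S{\left(-13 \right)} \right)} + f = -4 - 8799 = -8803$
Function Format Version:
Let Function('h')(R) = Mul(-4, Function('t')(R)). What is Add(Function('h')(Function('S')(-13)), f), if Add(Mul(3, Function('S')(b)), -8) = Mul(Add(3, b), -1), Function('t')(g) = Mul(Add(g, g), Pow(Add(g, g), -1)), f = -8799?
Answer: -8803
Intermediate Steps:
Function('t')(g) = 1 (Function('t')(g) = Mul(Mul(2, g), Pow(Mul(2, g), -1)) = Mul(Mul(2, g), Mul(Rational(1, 2), Pow(g, -1))) = 1)
Function('S')(b) = Add(Rational(5, 3), Mul(Rational(-1, 3), b)) (Function('S')(b) = Add(Rational(8, 3), Mul(Rational(1, 3), Mul(Add(3, b), -1))) = Add(Rational(8, 3), Mul(Rational(1, 3), Add(-3, Mul(-1, b)))) = Add(Rational(8, 3), Add(-1, Mul(Rational(-1, 3), b))) = Add(Rational(5, 3), Mul(Rational(-1, 3), b)))
Function('h')(R) = -4 (Function('h')(R) = Mul(-4, 1) = -4)
Add(Function('h')(Function('S')(-13)), f) = Add(-4, -8799) = -8803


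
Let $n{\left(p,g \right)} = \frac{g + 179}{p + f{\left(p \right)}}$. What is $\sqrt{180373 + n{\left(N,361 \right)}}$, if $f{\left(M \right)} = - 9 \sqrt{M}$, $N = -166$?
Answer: $\sqrt{\frac{29941378 + 1623357 i \sqrt{166}}{166 + 9 i \sqrt{166}}} \approx 424.7 + 0.002 i$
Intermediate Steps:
$n{\left(p,g \right)} = \frac{179 + g}{p - 9 \sqrt{p}}$ ($n{\left(p,g \right)} = \frac{g + 179}{p - 9 \sqrt{p}} = \frac{179 + g}{p - 9 \sqrt{p}}$)
$\sqrt{180373 + n{\left(N,361 \right)}} = \sqrt{180373 + \frac{179 + 361}{-166 - 9 \sqrt{-166}}} = \sqrt{180373 + \frac{1}{-166 - 9 i \sqrt{166}} \cdot 540} = \sqrt{180373 + \frac{540}{-166 - 9 i \sqrt{166}}}$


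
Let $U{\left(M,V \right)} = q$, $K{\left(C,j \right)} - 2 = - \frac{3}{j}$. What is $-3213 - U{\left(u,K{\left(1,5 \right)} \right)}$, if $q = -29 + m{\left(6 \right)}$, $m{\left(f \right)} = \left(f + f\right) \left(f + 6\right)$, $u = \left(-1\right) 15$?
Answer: $-3328$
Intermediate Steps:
$u = -15$
$K{\left(C,j \right)} = 2 - \frac{3}{j}$
$m{\left(f \right)} = 2 f \left(6 + f\right)$
$q = 115$ ($q = -29 + 2 \cdot 6 \left(6 + 6\right) = -29 + 2 \cdot 6 \cdot 12 = -29 + 144 = 115$)
$U{\left(M,V \right)} = 115$
$-3213 - U{\left(u,K{\left(1,5 \right)} \right)} = -3213 - 115 = -3328$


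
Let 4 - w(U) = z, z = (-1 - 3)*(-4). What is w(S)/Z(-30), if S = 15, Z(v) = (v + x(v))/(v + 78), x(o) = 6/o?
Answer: 2880/151 ≈ 19.073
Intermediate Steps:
Z(v) = (v + 6/v)/(78 + v) (Z(v) = (v + 6/v)/(v + 78) = (v + 6/v)/(78 + v))
z = 16 (z = -4*(-4) = 16)
w(U) = -12 (w(U) = 4 - 1*16 = 4 - 16 = -12)
w(S)/Z(-30) = -12*(-30*(78 - 30)/(6 + (-30)²)) = -12*(-1440/(6 + 900)) = -12/((-1/30*1/48*906)) = -12/(-151/240) = -12*(-240/151) = 2880/151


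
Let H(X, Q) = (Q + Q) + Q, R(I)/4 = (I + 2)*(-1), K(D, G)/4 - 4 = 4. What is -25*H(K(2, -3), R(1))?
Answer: 900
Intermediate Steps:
K(D, G) = 32 (K(D, G) = 16 + 4*4 = 16 + 16 = 32)
R(I) = -8 - 4*I (R(I) = 4*((I + 2)*(-1)) = 4*((2 + I)*(-1)) = 4*(-2 - I) = -8 - 4*I)
H(X, Q) = 3*Q (H(X, Q) = 2*Q + Q = 3*Q)
-25*H(K(2, -3), R(1)) = -75*(-8 - 4*1) = -75*(-8 - 4) = -75*(-12) = -25*(-36) = 900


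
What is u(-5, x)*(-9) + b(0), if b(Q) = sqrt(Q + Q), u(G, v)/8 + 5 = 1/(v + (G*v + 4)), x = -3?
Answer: 711/2 ≈ 355.50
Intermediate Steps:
u(G, v) = -40 + 8/(4 + v + G*v) (u(G, v) = -40 + 8/(v + (G*v + 4)) = -40 + 8/(v + (4 + G*v)) = -40 + 8/(4 + v + G*v))
b(Q) = sqrt(2)*sqrt(Q) (b(Q) = sqrt(2*Q) = sqrt(2)*sqrt(Q))
u(-5, x)*(-9) + b(0) = (8*(-19 - 5*(-3) - 5*(-5)*(-3))/(4 - 3 - 5*(-3)))*(-9) + sqrt(2)*sqrt(0) = (8*(-19 + 15 - 75)/(4 - 3 + 15))*(-9) + sqrt(2)*0 = (8*(-79)/16)*(-9) + 0 = (8*(1/16)*(-79))*(-9) + 0 = -79/2*(-9) + 0 = 711/2 + 0 = 711/2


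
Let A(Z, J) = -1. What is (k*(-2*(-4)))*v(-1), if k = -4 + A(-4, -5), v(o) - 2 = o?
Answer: -40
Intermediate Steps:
v(o) = 2 + o
k = -5 (k = -4 - 1 = -5)
(k*(-2*(-4)))*v(-1) = (-(-10)*(-4))*(2 - 1) = -5*8*1 = -40*1 = -40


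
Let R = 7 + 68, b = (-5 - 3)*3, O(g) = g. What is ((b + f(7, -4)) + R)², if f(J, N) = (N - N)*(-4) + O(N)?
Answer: 2209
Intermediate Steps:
b = -24 (b = -8*3 = -24)
f(J, N) = N (f(J, N) = (N - N)*(-4) + N = 0*(-4) + N = 0 + N = N)
R = 75
((b + f(7, -4)) + R)² = ((-24 - 4) + 75)² = (-28 + 75)² = 47² = 2209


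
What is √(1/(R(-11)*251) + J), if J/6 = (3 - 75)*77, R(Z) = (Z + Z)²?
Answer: 5*I*√40572079501/5522 ≈ 182.38*I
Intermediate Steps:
R(Z) = 4*Z² (R(Z) = (2*Z)² = 4*Z²)
J = -33264 (J = 6*((3 - 75)*77) = 6*(-72*77) = 6*(-5544) = -33264)
√(1/(R(-11)*251) + J) = √(1/((4*(-11)²)*251) - 33264) = √(1/((4*121)*251) - 33264) = √(1/(484*251) - 33264) = √(1/121484 - 33264) = √(-4041043775/121484) = 5*I*√40572079501/5522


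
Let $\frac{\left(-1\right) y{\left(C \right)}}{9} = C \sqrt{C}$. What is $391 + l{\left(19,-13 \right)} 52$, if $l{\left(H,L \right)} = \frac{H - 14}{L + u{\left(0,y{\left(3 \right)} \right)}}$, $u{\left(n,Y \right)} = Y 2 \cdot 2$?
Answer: $\frac{13619173}{34823} - \frac{28080 \sqrt{3}}{34823} \approx 389.7$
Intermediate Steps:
$y{\left(C \right)} = - 9 C^{\frac{3}{2}}$ ($y{\left(C \right)} = - 9 C \sqrt{C} = - 9 C^{\frac{3}{2}}$)
$u{\left(n,Y \right)} = 4 Y$ ($u{\left(n,Y \right)} = 2 Y 2 = 4 Y$)
$l{\left(H,L \right)} = \frac{-14 + H}{L - 108 \sqrt{3}}$ ($l{\left(H,L \right)} = \frac{H - 14}{L + 4 \left(- 9 \cdot 3^{\frac{3}{2}}\right)} = \frac{-14 + H}{L + 4 \left(- 9 \cdot 3 \sqrt{3}\right)} = \frac{-14 + H}{L + 4 \left(- 27 \sqrt{3}\right)} = \frac{-14 + H}{L - 108 \sqrt{3}}$)
$391 + l{\left(19,-13 \right)} 52 = 391 + \frac{-14 + 19}{-13 - 108 \sqrt{3}} \cdot 52 = 391 + \frac{1}{-13 - 108 \sqrt{3}} \cdot 5 \cdot 52 = 391 + \frac{5}{-13 - 108 \sqrt{3}} \cdot 52 = 391 + \frac{260}{-13 - 108 \sqrt{3}}$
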